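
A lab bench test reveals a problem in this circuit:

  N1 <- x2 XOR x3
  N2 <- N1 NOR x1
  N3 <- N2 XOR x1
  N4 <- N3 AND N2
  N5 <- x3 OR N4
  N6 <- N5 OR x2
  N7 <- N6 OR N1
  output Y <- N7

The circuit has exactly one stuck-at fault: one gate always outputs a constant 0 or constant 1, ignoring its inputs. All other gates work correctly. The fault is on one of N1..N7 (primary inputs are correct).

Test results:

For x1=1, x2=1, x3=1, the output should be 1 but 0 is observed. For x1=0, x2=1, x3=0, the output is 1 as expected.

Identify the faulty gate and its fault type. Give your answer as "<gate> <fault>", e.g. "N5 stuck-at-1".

Fault-free values for test 1 (x1=1, x2=1, x3=1): N1=0, N2=0, N3=1, N4=0, N5=1, N6=1, N7=1, giving Y=1. Observed 0.
Test 1: faults giving observed 0 are {N6 stuck-at-0, N7 stuck-at-0}.
Test 2 (x1=0, x2=1, x3=0): fault-free N1=1, N2=0, N3=0, N4=0, N5=0, N6=1, N7=1 → 1; observed 1. Eliminates N7 stuck-at-0.
Only N6 stuck-at-0 is consistent with every test.

N6 stuck-at-0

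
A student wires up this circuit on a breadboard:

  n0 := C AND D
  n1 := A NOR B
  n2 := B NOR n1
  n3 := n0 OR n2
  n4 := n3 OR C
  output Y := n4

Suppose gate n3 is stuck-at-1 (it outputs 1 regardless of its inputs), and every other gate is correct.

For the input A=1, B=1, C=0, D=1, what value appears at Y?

1

Propagate with n3 forced: n0=0, n1=0, n2=0, n3=1 [stuck-at-1], n4=1.
So Y = 1. (Without the fault it would be 0.)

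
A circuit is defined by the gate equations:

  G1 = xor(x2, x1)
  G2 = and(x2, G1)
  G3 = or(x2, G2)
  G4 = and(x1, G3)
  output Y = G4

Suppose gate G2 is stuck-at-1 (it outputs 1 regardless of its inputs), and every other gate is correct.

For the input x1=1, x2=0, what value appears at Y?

1

Propagate with G2 forced: G1=1, G2=1 [stuck-at-1], G3=1, G4=1.
So Y = 1. (Without the fault it would be 0.)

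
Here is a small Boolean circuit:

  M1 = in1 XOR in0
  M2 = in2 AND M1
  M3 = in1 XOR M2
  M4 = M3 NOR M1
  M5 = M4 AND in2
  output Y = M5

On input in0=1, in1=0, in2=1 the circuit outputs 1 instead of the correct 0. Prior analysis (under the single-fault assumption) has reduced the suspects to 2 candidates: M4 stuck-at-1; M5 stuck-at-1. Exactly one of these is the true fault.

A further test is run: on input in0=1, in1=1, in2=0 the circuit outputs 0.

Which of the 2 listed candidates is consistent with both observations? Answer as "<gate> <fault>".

M4 stuck-at-1

Evaluate each candidate on input in0=1, in1=1, in2=0:
  M4 stuck-at-1: M1=0, M2=0, M3=1, M4=1 [stuck-at-1], M5=0 → 0 — matches
  M5 stuck-at-1: M1=0, M2=0, M3=1, M4=0, M5=1 [stuck-at-1] → 1 — eliminated
Only M4 stuck-at-1 reproduces the observed 0.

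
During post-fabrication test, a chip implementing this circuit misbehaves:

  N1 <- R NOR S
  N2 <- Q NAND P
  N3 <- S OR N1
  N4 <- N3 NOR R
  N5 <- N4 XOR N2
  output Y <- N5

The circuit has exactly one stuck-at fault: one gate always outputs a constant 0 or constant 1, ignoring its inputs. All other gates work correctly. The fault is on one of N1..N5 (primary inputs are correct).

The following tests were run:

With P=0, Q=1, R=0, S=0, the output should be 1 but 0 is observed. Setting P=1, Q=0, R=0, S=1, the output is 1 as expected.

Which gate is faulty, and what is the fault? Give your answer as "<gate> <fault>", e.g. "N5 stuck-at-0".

Fault-free values for test 1 (P=0, Q=1, R=0, S=0): N1=1, N2=1, N3=1, N4=0, N5=1, giving Y=1. Observed 0.
Test 1: faults giving observed 0 are {N1 stuck-at-0, N2 stuck-at-0, N3 stuck-at-0, N4 stuck-at-1, N5 stuck-at-0}.
Test 2 (P=1, Q=0, R=0, S=1): fault-free N1=0, N2=1, N3=1, N4=0, N5=1 → 1; observed 1. Eliminates N2 stuck-at-0, N3 stuck-at-0, N4 stuck-at-1, N5 stuck-at-0.
Only N1 stuck-at-0 is consistent with every test.

N1 stuck-at-0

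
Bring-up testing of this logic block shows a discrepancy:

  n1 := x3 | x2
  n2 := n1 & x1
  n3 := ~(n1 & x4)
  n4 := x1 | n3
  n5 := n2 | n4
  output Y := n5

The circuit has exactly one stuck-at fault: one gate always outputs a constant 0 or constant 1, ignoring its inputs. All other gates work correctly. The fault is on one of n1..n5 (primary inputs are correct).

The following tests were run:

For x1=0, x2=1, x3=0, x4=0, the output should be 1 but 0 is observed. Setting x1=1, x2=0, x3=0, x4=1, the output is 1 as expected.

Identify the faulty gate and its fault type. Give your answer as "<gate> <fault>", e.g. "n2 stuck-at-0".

n3 stuck-at-0

Fault-free values for test 1 (x1=0, x2=1, x3=0, x4=0): n1=1, n2=0, n3=1, n4=1, n5=1, giving Y=1. Observed 0.
Test 1: faults giving observed 0 are {n3 stuck-at-0, n4 stuck-at-0, n5 stuck-at-0}.
Test 2 (x1=1, x2=0, x3=0, x4=1): fault-free n1=0, n2=0, n3=1, n4=1, n5=1 → 1; observed 1. Eliminates n4 stuck-at-0, n5 stuck-at-0.
Only n3 stuck-at-0 is consistent with every test.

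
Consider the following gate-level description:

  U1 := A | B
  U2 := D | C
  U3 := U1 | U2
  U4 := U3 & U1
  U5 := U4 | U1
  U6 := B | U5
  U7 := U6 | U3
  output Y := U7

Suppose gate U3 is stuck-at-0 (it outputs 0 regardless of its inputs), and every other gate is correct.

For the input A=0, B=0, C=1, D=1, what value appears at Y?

0

Propagate with U3 forced: U1=0, U2=1, U3=0 [stuck-at-0], U4=0, U5=0, U6=0, U7=0.
So Y = 0. (Without the fault it would be 1.)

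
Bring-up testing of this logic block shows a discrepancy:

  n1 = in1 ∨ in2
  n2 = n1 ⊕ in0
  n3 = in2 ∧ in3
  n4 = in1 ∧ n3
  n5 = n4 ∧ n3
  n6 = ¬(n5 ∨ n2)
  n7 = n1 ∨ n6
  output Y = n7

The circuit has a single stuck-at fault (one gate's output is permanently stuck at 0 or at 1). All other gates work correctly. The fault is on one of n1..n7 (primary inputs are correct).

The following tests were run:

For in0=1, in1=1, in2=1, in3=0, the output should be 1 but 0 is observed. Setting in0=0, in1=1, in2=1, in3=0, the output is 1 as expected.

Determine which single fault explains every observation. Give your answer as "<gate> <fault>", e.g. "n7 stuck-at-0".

Fault-free values for test 1 (in0=1, in1=1, in2=1, in3=0): n1=1, n2=0, n3=0, n4=0, n5=0, n6=1, n7=1, giving Y=1. Observed 0.
Test 1: faults giving observed 0 are {n1 stuck-at-0, n7 stuck-at-0}.
Test 2 (in0=0, in1=1, in2=1, in3=0): fault-free n1=1, n2=1, n3=0, n4=0, n5=0, n6=0, n7=1 → 1; observed 1. Eliminates n7 stuck-at-0.
Only n1 stuck-at-0 is consistent with every test.

n1 stuck-at-0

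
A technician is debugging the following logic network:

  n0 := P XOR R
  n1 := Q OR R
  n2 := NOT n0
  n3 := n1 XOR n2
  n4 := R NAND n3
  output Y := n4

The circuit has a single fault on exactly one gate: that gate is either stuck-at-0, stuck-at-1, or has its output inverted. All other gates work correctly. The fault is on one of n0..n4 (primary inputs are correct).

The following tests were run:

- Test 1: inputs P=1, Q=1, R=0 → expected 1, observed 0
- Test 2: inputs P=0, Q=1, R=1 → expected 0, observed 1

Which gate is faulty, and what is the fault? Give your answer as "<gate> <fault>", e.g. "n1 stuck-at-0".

Fault-free values for test 1 (P=1, Q=1, R=0): n0=1, n1=1, n2=0, n3=1, n4=1, giving Y=1. Observed 0.
Test 1: faults giving observed 0 are {n4 stuck-at-0, n4 inverted output}.
Test 2 (P=0, Q=1, R=1): fault-free n0=1, n1=1, n2=0, n3=1, n4=0 → 0; observed 1. Eliminates n4 stuck-at-0.
Only n4 inverted output is consistent with every test.

n4 inverted output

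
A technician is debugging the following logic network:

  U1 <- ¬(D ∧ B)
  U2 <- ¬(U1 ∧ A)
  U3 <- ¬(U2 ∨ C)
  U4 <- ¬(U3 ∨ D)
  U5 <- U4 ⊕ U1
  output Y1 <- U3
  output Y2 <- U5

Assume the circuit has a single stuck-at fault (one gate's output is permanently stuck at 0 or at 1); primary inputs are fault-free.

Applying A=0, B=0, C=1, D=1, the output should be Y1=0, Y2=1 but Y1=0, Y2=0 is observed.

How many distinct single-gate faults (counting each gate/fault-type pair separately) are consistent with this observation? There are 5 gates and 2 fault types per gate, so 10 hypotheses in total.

Fault-free: U1=1, U2=1, U3=0, U4=0, U5=1 → Y1=0, Y2=1. Observed Y1=0, Y2=0.
  U1 stuck-at-0: output Y1=0, Y2=0 ✓
  U1 stuck-at-1: output Y1=0, Y2=1 ✗
  U2 stuck-at-0: output Y1=0, Y2=1 ✗
  U2 stuck-at-1: output Y1=0, Y2=1 ✗
  U3 stuck-at-0: output Y1=0, Y2=1 ✗
  U3 stuck-at-1: output Y1=1, Y2=1 ✗
  U4 stuck-at-0: output Y1=0, Y2=1 ✗
  U4 stuck-at-1: output Y1=0, Y2=0 ✓
  U5 stuck-at-0: output Y1=0, Y2=0 ✓
  U5 stuck-at-1: output Y1=0, Y2=1 ✗
Consistent faults: {U1 stuck-at-0, U4 stuck-at-1, U5 stuck-at-0} — 3 in all.

3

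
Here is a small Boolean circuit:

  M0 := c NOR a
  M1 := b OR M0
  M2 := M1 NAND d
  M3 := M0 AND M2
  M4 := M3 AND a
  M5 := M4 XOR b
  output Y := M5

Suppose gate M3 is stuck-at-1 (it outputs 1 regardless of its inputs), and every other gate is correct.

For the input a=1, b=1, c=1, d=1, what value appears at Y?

Propagate with M3 forced: M0=0, M1=1, M2=0, M3=1 [stuck-at-1], M4=1, M5=0.
So Y = 0. (Without the fault it would be 1.)

0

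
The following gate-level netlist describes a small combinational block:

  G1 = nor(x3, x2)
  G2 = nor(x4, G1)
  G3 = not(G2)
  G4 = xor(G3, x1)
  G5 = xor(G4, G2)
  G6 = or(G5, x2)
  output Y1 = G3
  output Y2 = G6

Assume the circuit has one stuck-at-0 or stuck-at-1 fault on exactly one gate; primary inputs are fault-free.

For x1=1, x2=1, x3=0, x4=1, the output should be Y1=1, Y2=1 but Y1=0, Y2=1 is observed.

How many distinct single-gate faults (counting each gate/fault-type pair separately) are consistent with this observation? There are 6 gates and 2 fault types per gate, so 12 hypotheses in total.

2

Fault-free: G1=0, G2=0, G3=1, G4=0, G5=0, G6=1 → Y1=1, Y2=1. Observed Y1=0, Y2=1.
  G1 stuck-at-0: output Y1=1, Y2=1 ✗
  G1 stuck-at-1: output Y1=1, Y2=1 ✗
  G2 stuck-at-0: output Y1=1, Y2=1 ✗
  G2 stuck-at-1: output Y1=0, Y2=1 ✓
  G3 stuck-at-0: output Y1=0, Y2=1 ✓
  G3 stuck-at-1: output Y1=1, Y2=1 ✗
  G4 stuck-at-0: output Y1=1, Y2=1 ✗
  G4 stuck-at-1: output Y1=1, Y2=1 ✗
  G5 stuck-at-0: output Y1=1, Y2=1 ✗
  G5 stuck-at-1: output Y1=1, Y2=1 ✗
  G6 stuck-at-0: output Y1=1, Y2=0 ✗
  G6 stuck-at-1: output Y1=1, Y2=1 ✗
Consistent faults: {G2 stuck-at-1, G3 stuck-at-0} — 2 in all.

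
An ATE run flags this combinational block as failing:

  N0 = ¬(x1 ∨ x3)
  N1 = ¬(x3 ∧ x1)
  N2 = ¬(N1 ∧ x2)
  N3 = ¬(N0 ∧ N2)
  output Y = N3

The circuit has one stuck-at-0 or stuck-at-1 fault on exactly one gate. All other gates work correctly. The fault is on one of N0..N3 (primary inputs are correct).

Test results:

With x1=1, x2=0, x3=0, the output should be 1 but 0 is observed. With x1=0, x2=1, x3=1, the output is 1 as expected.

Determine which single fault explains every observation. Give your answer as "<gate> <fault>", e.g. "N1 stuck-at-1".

N0 stuck-at-1

Fault-free values for test 1 (x1=1, x2=0, x3=0): N0=0, N1=1, N2=1, N3=1, giving Y=1. Observed 0.
Test 1: faults giving observed 0 are {N0 stuck-at-1, N3 stuck-at-0}.
Test 2 (x1=0, x2=1, x3=1): fault-free N0=0, N1=1, N2=0, N3=1 → 1; observed 1. Eliminates N3 stuck-at-0.
Only N0 stuck-at-1 is consistent with every test.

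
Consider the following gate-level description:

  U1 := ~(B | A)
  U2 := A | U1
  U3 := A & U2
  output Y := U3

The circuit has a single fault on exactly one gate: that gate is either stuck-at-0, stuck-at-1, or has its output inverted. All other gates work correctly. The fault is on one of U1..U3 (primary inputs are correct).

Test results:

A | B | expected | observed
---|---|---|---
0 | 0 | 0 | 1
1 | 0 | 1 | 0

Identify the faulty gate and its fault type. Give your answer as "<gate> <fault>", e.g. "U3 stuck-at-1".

U3 inverted output

Fault-free values for test 1 (A=0, B=0): U1=1, U2=1, U3=0, giving Y=0. Observed 1.
Test 1: faults giving observed 1 are {U3 stuck-at-1, U3 inverted output}.
Test 2 (A=1, B=0): fault-free U1=0, U2=1, U3=1 → 1; observed 0. Eliminates U3 stuck-at-1.
Only U3 inverted output is consistent with every test.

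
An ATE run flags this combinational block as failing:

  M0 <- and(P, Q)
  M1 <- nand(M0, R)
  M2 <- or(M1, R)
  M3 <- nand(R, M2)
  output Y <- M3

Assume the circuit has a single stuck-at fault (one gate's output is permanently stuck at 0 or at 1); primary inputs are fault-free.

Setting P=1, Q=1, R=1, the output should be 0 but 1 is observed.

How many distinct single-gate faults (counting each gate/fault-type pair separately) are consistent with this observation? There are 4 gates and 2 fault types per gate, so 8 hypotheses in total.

Fault-free: M0=1, M1=0, M2=1, M3=0 → 0. Observed 1.
  M0 stuck-at-0: output 0 ✗
  M0 stuck-at-1: output 0 ✗
  M1 stuck-at-0: output 0 ✗
  M1 stuck-at-1: output 0 ✗
  M2 stuck-at-0: output 1 ✓
  M2 stuck-at-1: output 0 ✗
  M3 stuck-at-0: output 0 ✗
  M3 stuck-at-1: output 1 ✓
Consistent faults: {M2 stuck-at-0, M3 stuck-at-1} — 2 in all.

2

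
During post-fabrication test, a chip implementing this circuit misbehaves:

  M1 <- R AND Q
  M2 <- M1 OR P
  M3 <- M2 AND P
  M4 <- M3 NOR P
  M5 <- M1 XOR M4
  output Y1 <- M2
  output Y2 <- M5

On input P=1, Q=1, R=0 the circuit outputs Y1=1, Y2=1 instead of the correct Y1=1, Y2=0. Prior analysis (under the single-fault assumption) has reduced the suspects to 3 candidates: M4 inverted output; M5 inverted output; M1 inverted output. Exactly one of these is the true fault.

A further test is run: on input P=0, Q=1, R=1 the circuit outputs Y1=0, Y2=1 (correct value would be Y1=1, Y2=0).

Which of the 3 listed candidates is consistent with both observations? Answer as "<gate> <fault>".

Evaluate each candidate on input P=0, Q=1, R=1:
  M4 inverted output: M1=1, M2=1, M3=0, M4=0 [inverted output], M5=1 → Y1=1, Y2=1 — eliminated
  M5 inverted output: M1=1, M2=1, M3=0, M4=1, M5=1 [inverted output] → Y1=1, Y2=1 — eliminated
  M1 inverted output: M1=0 [inverted output], M2=0, M3=0, M4=1, M5=1 → Y1=0, Y2=1 — matches
Only M1 inverted output reproduces the observed Y1=0, Y2=1.

M1 inverted output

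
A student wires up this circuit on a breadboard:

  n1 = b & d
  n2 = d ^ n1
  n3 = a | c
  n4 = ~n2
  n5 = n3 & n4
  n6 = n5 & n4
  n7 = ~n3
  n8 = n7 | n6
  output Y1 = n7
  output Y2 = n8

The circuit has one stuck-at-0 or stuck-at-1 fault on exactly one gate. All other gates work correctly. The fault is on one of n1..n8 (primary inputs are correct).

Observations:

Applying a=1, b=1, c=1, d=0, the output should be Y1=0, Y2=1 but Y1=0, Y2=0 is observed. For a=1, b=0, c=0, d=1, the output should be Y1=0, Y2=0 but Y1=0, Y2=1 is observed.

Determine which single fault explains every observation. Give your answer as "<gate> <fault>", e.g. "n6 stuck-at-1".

Fault-free values for test 1 (a=1, b=1, c=1, d=0): n1=0, n2=0, n3=1, n4=1, n5=1, n6=1, n7=0, n8=1, giving Y1=0, Y2=1. Observed Y1=0, Y2=0.
Test 1: faults giving observed Y1=0, Y2=0 are {n1 stuck-at-1, n2 stuck-at-1, n4 stuck-at-0, n5 stuck-at-0, n6 stuck-at-0, n8 stuck-at-0}.
Test 2 (a=1, b=0, c=0, d=1): fault-free n1=0, n2=1, n3=1, n4=0, n5=0, n6=0, n7=0, n8=0 → Y1=0, Y2=0; observed Y1=0, Y2=1. Eliminates n2 stuck-at-1, n4 stuck-at-0, n5 stuck-at-0, n6 stuck-at-0, n8 stuck-at-0.
Only n1 stuck-at-1 is consistent with every test.

n1 stuck-at-1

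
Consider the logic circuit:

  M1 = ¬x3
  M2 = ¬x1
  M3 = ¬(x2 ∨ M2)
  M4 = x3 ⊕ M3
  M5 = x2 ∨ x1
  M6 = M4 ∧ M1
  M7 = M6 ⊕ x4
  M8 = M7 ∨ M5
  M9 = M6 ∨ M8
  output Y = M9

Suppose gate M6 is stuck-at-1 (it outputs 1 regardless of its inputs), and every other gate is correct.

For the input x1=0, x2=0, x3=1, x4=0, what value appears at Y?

1

Propagate with M6 forced: M1=0, M2=1, M3=0, M4=1, M5=0, M6=1 [stuck-at-1], M7=1, M8=1, M9=1.
So Y = 1. (Without the fault it would be 0.)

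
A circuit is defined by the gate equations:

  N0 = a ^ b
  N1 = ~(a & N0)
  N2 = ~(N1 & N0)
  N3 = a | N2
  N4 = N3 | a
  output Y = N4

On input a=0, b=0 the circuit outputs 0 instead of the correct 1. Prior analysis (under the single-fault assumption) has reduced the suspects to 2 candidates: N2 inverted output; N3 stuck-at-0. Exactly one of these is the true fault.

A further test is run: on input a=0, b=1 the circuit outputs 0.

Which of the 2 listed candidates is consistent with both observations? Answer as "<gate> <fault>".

Evaluate each candidate on input a=0, b=1:
  N2 inverted output: N0=1, N1=1, N2=1 [inverted output], N3=1, N4=1 → 1 — eliminated
  N3 stuck-at-0: N0=1, N1=1, N2=0, N3=0 [stuck-at-0], N4=0 → 0 — matches
Only N3 stuck-at-0 reproduces the observed 0.

N3 stuck-at-0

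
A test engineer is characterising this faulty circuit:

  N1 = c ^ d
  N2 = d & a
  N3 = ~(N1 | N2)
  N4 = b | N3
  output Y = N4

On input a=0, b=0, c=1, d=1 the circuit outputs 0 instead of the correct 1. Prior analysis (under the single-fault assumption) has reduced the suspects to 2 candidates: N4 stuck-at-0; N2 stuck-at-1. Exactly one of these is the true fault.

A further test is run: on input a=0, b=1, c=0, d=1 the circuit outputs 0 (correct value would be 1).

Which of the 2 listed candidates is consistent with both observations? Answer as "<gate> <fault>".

Evaluate each candidate on input a=0, b=1, c=0, d=1:
  N4 stuck-at-0: N1=1, N2=0, N3=0, N4=0 [stuck-at-0] → 0 — matches
  N2 stuck-at-1: N1=1, N2=1 [stuck-at-1], N3=0, N4=1 → 1 — eliminated
Only N4 stuck-at-0 reproduces the observed 0.

N4 stuck-at-0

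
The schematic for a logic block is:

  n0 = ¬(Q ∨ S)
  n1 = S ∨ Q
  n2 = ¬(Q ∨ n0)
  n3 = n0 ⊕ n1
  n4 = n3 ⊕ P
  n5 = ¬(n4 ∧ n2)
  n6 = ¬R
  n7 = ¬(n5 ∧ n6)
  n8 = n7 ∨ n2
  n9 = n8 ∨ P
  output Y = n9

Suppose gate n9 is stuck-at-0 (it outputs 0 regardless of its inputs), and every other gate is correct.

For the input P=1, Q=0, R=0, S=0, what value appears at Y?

Propagate with n9 forced: n0=1, n1=0, n2=0, n3=1, n4=0, n5=1, n6=1, n7=0, n8=0, n9=0 [stuck-at-0].
So Y = 0. (Without the fault it would be 1.)

0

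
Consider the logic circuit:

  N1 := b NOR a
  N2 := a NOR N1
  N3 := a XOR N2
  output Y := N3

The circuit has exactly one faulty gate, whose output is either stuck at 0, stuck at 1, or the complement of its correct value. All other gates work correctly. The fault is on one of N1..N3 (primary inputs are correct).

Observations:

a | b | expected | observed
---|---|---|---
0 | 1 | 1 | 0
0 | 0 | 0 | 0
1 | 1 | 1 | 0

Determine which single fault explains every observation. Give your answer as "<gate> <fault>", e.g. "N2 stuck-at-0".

Fault-free values for test 1 (a=0, b=1): N1=0, N2=1, N3=1, giving Y=1. Observed 0.
Test 1: faults giving observed 0 are {N1 stuck-at-1, N1 inverted output, N2 stuck-at-0, N2 inverted output, N3 stuck-at-0, N3 inverted output}.
Test 2 (a=0, b=0): fault-free N1=1, N2=0, N3=0 → 0; observed 0. Eliminates N1 inverted output, N2 inverted output, N3 inverted output.
Test 3 (a=1, b=1): fault-free N1=0, N2=0, N3=1 → 1; observed 0. Eliminates N1 stuck-at-1, N2 stuck-at-0.
Only N3 stuck-at-0 is consistent with every test.

N3 stuck-at-0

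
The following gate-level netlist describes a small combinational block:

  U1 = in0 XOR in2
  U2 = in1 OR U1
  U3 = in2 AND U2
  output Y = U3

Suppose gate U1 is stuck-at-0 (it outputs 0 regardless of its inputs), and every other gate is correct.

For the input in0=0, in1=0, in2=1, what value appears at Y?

0

Propagate with U1 forced: U1=0 [stuck-at-0], U2=0, U3=0.
So Y = 0. (Without the fault it would be 1.)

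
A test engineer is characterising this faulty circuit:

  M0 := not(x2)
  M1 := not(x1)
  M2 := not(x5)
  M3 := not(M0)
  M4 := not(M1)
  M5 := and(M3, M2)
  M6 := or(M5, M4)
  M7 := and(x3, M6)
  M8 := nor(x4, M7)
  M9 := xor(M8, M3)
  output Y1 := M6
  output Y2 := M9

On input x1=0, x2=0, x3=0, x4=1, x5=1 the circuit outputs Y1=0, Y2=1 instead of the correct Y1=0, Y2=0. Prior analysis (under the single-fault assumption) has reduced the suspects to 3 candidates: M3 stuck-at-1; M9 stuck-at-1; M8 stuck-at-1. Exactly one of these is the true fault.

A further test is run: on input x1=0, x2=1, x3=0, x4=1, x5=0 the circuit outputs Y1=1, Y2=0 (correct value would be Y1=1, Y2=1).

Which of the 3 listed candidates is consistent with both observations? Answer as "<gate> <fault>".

Evaluate each candidate on input x1=0, x2=1, x3=0, x4=1, x5=0:
  M3 stuck-at-1: M0=0, M1=1, M2=1, M3=1 [stuck-at-1], M4=0, M5=1, M6=1, M7=0, M8=0, M9=1 → Y1=1, Y2=1 — eliminated
  M9 stuck-at-1: M0=0, M1=1, M2=1, M3=1, M4=0, M5=1, M6=1, M7=0, M8=0, M9=1 [stuck-at-1] → Y1=1, Y2=1 — eliminated
  M8 stuck-at-1: M0=0, M1=1, M2=1, M3=1, M4=0, M5=1, M6=1, M7=0, M8=1 [stuck-at-1], M9=0 → Y1=1, Y2=0 — matches
Only M8 stuck-at-1 reproduces the observed Y1=1, Y2=0.

M8 stuck-at-1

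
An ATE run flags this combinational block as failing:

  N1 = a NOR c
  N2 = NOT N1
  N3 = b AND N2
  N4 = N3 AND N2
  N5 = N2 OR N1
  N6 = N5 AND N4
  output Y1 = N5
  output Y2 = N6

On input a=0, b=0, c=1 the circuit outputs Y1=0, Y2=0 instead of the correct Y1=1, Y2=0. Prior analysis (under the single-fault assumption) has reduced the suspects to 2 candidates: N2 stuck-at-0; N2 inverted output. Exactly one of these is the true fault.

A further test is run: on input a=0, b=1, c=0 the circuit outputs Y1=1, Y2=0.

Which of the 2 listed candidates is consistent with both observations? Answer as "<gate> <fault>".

Evaluate each candidate on input a=0, b=1, c=0:
  N2 stuck-at-0: N1=1, N2=0 [stuck-at-0], N3=0, N4=0, N5=1, N6=0 → Y1=1, Y2=0 — matches
  N2 inverted output: N1=1, N2=1 [inverted output], N3=1, N4=1, N5=1, N6=1 → Y1=1, Y2=1 — eliminated
Only N2 stuck-at-0 reproduces the observed Y1=1, Y2=0.

N2 stuck-at-0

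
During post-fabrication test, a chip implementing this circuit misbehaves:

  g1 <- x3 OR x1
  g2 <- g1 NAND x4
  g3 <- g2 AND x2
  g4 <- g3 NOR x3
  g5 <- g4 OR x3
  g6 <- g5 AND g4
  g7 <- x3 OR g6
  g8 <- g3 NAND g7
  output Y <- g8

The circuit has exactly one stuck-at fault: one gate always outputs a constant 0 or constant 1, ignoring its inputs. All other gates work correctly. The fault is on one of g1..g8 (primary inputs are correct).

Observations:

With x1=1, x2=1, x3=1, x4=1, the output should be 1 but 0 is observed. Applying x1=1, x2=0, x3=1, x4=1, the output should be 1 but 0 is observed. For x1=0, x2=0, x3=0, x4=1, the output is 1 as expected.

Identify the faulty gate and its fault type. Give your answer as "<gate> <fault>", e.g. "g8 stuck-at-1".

g3 stuck-at-1

Fault-free values for test 1 (x1=1, x2=1, x3=1, x4=1): g1=1, g2=0, g3=0, g4=0, g5=1, g6=0, g7=1, g8=1, giving Y=1. Observed 0.
Test 1: faults giving observed 0 are {g1 stuck-at-0, g2 stuck-at-1, g3 stuck-at-1, g8 stuck-at-0}.
Test 2 (x1=1, x2=0, x3=1, x4=1): fault-free g1=1, g2=0, g3=0, g4=0, g5=1, g6=0, g7=1, g8=1 → 1; observed 0. Eliminates g1 stuck-at-0, g2 stuck-at-1.
Test 3 (x1=0, x2=0, x3=0, x4=1): fault-free g1=0, g2=1, g3=0, g4=1, g5=1, g6=1, g7=1, g8=1 → 1; observed 1. Eliminates g8 stuck-at-0.
Only g3 stuck-at-1 is consistent with every test.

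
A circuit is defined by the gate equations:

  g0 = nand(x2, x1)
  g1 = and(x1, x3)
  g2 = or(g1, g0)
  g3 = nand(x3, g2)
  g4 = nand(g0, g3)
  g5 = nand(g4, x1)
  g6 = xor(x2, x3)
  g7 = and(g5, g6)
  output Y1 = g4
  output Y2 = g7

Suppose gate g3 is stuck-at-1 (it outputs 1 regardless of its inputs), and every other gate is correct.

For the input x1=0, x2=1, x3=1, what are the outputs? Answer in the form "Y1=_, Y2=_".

Y1=0, Y2=0

Propagate with g3 forced: g0=1, g1=0, g2=1, g3=1 [stuck-at-1], g4=0, g5=1, g6=0, g7=0.
So the outputs are Y1=0, Y2=0. (Without the fault they would be Y1=1, Y2=0.)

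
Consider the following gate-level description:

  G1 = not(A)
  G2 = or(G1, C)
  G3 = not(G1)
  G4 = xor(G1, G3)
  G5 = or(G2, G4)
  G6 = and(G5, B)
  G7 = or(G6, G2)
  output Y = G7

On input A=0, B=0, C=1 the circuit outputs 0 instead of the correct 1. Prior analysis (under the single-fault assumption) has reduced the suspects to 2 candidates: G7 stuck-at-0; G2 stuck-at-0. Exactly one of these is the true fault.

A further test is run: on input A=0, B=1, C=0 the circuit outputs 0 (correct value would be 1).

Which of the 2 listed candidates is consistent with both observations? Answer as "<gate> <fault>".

Evaluate each candidate on input A=0, B=1, C=0:
  G7 stuck-at-0: G1=1, G2=1, G3=0, G4=1, G5=1, G6=1, G7=0 [stuck-at-0] → 0 — matches
  G2 stuck-at-0: G1=1, G2=0 [stuck-at-0], G3=0, G4=1, G5=1, G6=1, G7=1 → 1 — eliminated
Only G7 stuck-at-0 reproduces the observed 0.

G7 stuck-at-0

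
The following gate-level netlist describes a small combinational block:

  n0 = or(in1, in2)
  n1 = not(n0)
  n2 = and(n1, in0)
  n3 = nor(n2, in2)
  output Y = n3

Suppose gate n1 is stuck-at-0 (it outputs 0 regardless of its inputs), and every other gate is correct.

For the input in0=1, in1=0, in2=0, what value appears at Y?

1

Propagate with n1 forced: n0=0, n1=0 [stuck-at-0], n2=0, n3=1.
So Y = 1. (Without the fault it would be 0.)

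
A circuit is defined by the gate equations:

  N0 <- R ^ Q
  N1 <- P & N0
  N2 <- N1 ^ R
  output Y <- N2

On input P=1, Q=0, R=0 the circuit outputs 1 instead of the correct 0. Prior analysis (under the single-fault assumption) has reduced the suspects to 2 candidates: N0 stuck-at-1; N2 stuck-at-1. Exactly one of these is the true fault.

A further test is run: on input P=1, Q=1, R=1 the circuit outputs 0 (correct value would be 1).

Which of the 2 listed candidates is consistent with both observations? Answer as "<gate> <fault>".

N0 stuck-at-1

Evaluate each candidate on input P=1, Q=1, R=1:
  N0 stuck-at-1: N0=1 [stuck-at-1], N1=1, N2=0 → 0 — matches
  N2 stuck-at-1: N0=0, N1=0, N2=1 [stuck-at-1] → 1 — eliminated
Only N0 stuck-at-1 reproduces the observed 0.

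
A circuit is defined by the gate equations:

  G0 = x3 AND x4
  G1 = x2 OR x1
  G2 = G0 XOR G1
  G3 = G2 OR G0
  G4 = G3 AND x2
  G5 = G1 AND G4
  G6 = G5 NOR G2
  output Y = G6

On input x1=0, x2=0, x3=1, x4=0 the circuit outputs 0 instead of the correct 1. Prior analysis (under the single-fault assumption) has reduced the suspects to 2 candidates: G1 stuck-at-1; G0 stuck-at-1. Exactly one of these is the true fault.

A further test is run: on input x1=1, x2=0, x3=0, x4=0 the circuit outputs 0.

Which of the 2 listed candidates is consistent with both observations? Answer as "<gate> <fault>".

G1 stuck-at-1

Evaluate each candidate on input x1=1, x2=0, x3=0, x4=0:
  G1 stuck-at-1: G0=0, G1=1 [stuck-at-1], G2=1, G3=1, G4=0, G5=0, G6=0 → 0 — matches
  G0 stuck-at-1: G0=1 [stuck-at-1], G1=1, G2=0, G3=1, G4=0, G5=0, G6=1 → 1 — eliminated
Only G1 stuck-at-1 reproduces the observed 0.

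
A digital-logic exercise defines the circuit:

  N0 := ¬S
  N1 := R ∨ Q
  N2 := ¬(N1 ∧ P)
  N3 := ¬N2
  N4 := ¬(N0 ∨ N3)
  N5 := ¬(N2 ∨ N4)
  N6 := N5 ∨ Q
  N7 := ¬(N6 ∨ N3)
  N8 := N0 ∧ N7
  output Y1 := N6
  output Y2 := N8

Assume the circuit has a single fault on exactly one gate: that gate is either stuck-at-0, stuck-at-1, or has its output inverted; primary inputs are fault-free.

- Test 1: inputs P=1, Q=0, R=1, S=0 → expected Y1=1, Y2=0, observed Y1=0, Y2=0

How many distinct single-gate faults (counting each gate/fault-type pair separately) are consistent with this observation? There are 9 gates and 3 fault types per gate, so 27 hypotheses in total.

6

Fault-free: N0=1, N1=1, N2=0, N3=1, N4=0, N5=1, N6=1, N7=0, N8=0 → Y1=1, Y2=0. Observed Y1=0, Y2=0.
  N0: none of the 3 fault types match ✗
  N1: none of the 3 fault types match ✗
  N2: none of the 3 fault types match ✗
  N3: none of the 3 fault types match ✗
  N4: stuck-at-1, inverted output ✓; others ✗
  N5: stuck-at-0, inverted output ✓; others ✗
  N6: stuck-at-0, inverted output ✓; others ✗
  N7: none of the 3 fault types match ✗
  N8: none of the 3 fault types match ✗
Consistent faults: {N4 stuck-at-1, N4 inverted output, N5 stuck-at-0, N5 inverted output, N6 stuck-at-0, N6 inverted output} — 6 in all.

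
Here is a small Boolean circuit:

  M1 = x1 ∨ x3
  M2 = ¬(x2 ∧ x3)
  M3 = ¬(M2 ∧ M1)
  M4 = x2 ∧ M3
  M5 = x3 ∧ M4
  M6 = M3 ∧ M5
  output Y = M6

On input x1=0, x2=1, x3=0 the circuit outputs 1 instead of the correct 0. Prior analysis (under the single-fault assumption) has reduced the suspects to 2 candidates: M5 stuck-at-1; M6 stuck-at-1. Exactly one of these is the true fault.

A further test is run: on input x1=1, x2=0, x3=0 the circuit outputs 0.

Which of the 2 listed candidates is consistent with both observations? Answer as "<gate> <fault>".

M5 stuck-at-1

Evaluate each candidate on input x1=1, x2=0, x3=0:
  M5 stuck-at-1: M1=1, M2=1, M3=0, M4=0, M5=1 [stuck-at-1], M6=0 → 0 — matches
  M6 stuck-at-1: M1=1, M2=1, M3=0, M4=0, M5=0, M6=1 [stuck-at-1] → 1 — eliminated
Only M5 stuck-at-1 reproduces the observed 0.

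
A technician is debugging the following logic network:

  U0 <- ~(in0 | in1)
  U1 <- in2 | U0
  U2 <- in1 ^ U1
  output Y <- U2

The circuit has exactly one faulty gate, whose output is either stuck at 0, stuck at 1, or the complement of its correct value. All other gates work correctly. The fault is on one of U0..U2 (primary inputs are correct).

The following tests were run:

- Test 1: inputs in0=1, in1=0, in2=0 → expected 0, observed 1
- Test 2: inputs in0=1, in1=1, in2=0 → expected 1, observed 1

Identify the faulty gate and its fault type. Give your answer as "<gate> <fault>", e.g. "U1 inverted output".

Fault-free values for test 1 (in0=1, in1=0, in2=0): U0=0, U1=0, U2=0, giving Y=0. Observed 1.
Test 1: faults giving observed 1 are {U0 stuck-at-1, U0 inverted output, U1 stuck-at-1, U1 inverted output, U2 stuck-at-1, U2 inverted output}.
Test 2 (in0=1, in1=1, in2=0): fault-free U0=0, U1=0, U2=1 → 1; observed 1. Eliminates U0 stuck-at-1, U0 inverted output, U1 stuck-at-1, U1 inverted output, U2 inverted output.
Only U2 stuck-at-1 is consistent with every test.

U2 stuck-at-1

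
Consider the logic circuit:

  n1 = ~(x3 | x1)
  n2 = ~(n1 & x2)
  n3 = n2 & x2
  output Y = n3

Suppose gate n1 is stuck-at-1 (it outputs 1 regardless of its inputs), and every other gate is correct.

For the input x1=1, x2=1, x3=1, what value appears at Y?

Propagate with n1 forced: n1=1 [stuck-at-1], n2=0, n3=0.
So Y = 0. (Without the fault it would be 1.)

0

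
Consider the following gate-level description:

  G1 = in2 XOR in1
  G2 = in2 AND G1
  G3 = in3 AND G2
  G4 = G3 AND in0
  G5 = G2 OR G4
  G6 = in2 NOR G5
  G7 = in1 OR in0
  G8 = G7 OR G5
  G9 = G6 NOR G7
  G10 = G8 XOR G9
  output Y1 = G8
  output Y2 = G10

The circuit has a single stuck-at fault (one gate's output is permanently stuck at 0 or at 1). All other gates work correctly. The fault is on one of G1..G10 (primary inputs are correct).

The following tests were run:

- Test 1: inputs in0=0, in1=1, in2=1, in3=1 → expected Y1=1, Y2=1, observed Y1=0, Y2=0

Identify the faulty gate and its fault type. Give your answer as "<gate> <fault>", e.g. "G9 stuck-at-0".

Fault-free values for test 1 (in0=0, in1=1, in2=1, in3=1): G1=0, G2=0, G3=0, G4=0, G5=0, G6=0, G7=1, G8=1, G9=0, G10=1, giving Y1=1, Y2=1. Observed Y1=0, Y2=0.
Test 1: faults giving observed Y1=0, Y2=0 are {G8 stuck-at-0}.
Only G8 stuck-at-0 is consistent with every test.

G8 stuck-at-0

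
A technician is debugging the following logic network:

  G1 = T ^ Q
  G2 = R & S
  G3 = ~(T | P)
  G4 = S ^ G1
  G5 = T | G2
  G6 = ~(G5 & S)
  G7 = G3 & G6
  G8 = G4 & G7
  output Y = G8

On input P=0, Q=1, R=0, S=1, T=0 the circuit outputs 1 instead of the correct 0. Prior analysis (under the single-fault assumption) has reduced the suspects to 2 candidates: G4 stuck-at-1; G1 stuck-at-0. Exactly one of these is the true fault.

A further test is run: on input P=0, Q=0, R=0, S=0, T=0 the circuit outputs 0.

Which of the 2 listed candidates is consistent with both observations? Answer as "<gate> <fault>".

G1 stuck-at-0

Evaluate each candidate on input P=0, Q=0, R=0, S=0, T=0:
  G4 stuck-at-1: G1=0, G2=0, G3=1, G4=1 [stuck-at-1], G5=0, G6=1, G7=1, G8=1 → 1 — eliminated
  G1 stuck-at-0: G1=0 [stuck-at-0], G2=0, G3=1, G4=0, G5=0, G6=1, G7=1, G8=0 → 0 — matches
Only G1 stuck-at-0 reproduces the observed 0.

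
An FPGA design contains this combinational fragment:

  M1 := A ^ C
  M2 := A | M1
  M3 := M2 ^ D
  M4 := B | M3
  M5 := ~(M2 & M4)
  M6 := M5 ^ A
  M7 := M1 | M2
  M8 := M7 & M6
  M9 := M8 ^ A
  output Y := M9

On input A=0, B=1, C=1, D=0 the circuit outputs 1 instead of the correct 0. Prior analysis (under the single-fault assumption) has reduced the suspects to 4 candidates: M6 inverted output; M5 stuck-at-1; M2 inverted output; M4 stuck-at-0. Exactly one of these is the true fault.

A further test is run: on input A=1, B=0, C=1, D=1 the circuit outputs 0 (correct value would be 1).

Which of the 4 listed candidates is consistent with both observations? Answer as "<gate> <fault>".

Evaluate each candidate on input A=1, B=0, C=1, D=1:
  M6 inverted output: M1=0, M2=1, M3=0, M4=0, M5=1, M6=1 [inverted output], M7=1, M8=1, M9=0 → 0 — matches
  M5 stuck-at-1: M1=0, M2=1, M3=0, M4=0, M5=1 [stuck-at-1], M6=0, M7=1, M8=0, M9=1 → 1 — eliminated
  M2 inverted output: M1=0, M2=0 [inverted output], M3=1, M4=1, M5=1, M6=0, M7=0, M8=0, M9=1 → 1 — eliminated
  M4 stuck-at-0: M1=0, M2=1, M3=0, M4=0 [stuck-at-0], M5=1, M6=0, M7=1, M8=0, M9=1 → 1 — eliminated
Only M6 inverted output reproduces the observed 0.

M6 inverted output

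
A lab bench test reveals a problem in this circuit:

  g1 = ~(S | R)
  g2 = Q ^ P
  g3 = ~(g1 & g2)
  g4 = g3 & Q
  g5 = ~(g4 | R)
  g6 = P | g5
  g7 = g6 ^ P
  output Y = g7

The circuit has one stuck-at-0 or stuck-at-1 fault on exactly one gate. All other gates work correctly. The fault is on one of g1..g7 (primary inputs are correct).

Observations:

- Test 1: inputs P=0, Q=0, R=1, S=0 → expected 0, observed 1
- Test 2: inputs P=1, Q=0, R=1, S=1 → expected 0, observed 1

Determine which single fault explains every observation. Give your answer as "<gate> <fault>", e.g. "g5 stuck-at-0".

Fault-free values for test 1 (P=0, Q=0, R=1, S=0): g1=0, g2=0, g3=1, g4=0, g5=0, g6=0, g7=0, giving Y=0. Observed 1.
Test 1: faults giving observed 1 are {g5 stuck-at-1, g6 stuck-at-1, g7 stuck-at-1}.
Test 2 (P=1, Q=0, R=1, S=1): fault-free g1=0, g2=1, g3=1, g4=0, g5=0, g6=1, g7=0 → 0; observed 1. Eliminates g5 stuck-at-1, g6 stuck-at-1.
Only g7 stuck-at-1 is consistent with every test.

g7 stuck-at-1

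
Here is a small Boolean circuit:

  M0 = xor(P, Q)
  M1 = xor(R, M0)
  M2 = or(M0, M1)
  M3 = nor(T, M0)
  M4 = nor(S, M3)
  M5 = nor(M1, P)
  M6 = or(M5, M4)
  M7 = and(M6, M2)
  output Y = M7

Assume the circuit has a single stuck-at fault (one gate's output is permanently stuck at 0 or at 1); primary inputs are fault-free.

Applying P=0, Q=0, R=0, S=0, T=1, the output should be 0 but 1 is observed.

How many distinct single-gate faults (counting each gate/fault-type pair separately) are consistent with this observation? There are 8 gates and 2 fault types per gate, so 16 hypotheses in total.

Fault-free: M0=0, M1=0, M2=0, M3=0, M4=1, M5=1, M6=1, M7=0 → 0. Observed 1.
  M0: stuck-at-1 ✓; others ✗
  M1: stuck-at-1 ✓; others ✗
  M2: stuck-at-1 ✓; others ✗
  M3: none of the 2 fault types match ✗
  M4: none of the 2 fault types match ✗
  M5: none of the 2 fault types match ✗
  M6: none of the 2 fault types match ✗
  M7: stuck-at-1 ✓; others ✗
Consistent faults: {M0 stuck-at-1, M1 stuck-at-1, M2 stuck-at-1, M7 stuck-at-1} — 4 in all.

4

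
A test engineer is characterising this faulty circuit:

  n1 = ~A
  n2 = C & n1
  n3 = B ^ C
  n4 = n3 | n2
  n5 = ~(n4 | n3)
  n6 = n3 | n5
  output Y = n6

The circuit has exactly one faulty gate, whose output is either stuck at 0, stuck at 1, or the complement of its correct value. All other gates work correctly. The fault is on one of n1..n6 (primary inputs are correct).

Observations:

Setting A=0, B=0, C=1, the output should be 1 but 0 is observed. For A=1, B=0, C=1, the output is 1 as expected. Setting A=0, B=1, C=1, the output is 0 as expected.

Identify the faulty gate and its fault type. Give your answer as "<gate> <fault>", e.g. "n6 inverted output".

n3 stuck-at-0

Fault-free values for test 1 (A=0, B=0, C=1): n1=1, n2=1, n3=1, n4=1, n5=0, n6=1, giving Y=1. Observed 0.
Test 1: faults giving observed 0 are {n3 stuck-at-0, n3 inverted output, n6 stuck-at-0, n6 inverted output}.
Test 2 (A=1, B=0, C=1): fault-free n1=0, n2=0, n3=1, n4=1, n5=0, n6=1 → 1; observed 1. Eliminates n6 stuck-at-0, n6 inverted output.
Test 3 (A=0, B=1, C=1): fault-free n1=1, n2=1, n3=0, n4=1, n5=0, n6=0 → 0; observed 0. Eliminates n3 inverted output.
Only n3 stuck-at-0 is consistent with every test.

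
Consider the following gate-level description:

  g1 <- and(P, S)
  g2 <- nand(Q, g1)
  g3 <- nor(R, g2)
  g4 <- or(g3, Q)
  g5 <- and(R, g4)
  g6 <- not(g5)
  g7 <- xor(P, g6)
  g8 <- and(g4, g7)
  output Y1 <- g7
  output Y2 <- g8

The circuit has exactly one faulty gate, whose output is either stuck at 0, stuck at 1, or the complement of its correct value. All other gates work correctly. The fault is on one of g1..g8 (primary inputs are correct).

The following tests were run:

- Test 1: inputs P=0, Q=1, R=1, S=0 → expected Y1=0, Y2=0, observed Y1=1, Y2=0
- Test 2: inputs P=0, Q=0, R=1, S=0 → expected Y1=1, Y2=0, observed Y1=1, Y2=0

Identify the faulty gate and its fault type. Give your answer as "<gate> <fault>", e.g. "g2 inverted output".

g4 stuck-at-0

Fault-free values for test 1 (P=0, Q=1, R=1, S=0): g1=0, g2=1, g3=0, g4=1, g5=1, g6=0, g7=0, g8=0, giving Y1=0, Y2=0. Observed Y1=1, Y2=0.
Test 1: faults giving observed Y1=1, Y2=0 are {g4 stuck-at-0, g4 inverted output}.
Test 2 (P=0, Q=0, R=1, S=0): fault-free g1=0, g2=1, g3=0, g4=0, g5=0, g6=1, g7=1, g8=0 → Y1=1, Y2=0; observed Y1=1, Y2=0. Eliminates g4 inverted output.
Only g4 stuck-at-0 is consistent with every test.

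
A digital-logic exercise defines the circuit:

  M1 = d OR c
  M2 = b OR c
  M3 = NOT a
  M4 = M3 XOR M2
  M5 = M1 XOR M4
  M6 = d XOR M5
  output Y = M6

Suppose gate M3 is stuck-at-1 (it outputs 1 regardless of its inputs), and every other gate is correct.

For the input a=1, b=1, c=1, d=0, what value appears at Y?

1

Propagate with M3 forced: M1=1, M2=1, M3=1 [stuck-at-1], M4=0, M5=1, M6=1.
So Y = 1. (Without the fault it would be 0.)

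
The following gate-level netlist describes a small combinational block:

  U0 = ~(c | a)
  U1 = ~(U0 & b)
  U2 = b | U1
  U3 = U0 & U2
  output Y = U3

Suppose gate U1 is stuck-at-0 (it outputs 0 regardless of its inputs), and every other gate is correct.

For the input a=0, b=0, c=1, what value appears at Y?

Propagate with U1 forced: U0=0, U1=0 [stuck-at-0], U2=0, U3=0.
So Y = 0. (Same as the fault-free value — the fault is masked on this input.)

0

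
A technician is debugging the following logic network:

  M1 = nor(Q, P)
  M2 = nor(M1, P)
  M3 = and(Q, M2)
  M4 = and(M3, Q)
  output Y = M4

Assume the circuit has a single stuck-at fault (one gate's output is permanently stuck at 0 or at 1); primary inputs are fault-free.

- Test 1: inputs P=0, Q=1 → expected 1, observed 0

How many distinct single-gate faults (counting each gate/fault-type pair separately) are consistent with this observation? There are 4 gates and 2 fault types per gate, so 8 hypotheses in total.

4

Fault-free: M1=0, M2=1, M3=1, M4=1 → 1. Observed 0.
  M1 stuck-at-0: output 1 ✗
  M1 stuck-at-1: output 0 ✓
  M2 stuck-at-0: output 0 ✓
  M2 stuck-at-1: output 1 ✗
  M3 stuck-at-0: output 0 ✓
  M3 stuck-at-1: output 1 ✗
  M4 stuck-at-0: output 0 ✓
  M4 stuck-at-1: output 1 ✗
Consistent faults: {M1 stuck-at-1, M2 stuck-at-0, M3 stuck-at-0, M4 stuck-at-0} — 4 in all.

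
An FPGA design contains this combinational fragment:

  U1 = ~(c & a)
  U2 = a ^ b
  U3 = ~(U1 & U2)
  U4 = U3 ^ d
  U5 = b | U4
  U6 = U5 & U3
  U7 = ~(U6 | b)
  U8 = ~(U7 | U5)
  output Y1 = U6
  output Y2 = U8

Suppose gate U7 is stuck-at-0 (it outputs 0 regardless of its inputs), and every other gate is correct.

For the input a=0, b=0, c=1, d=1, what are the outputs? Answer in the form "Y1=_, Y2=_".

Propagate with U7 forced: U1=1, U2=0, U3=1, U4=0, U5=0, U6=0, U7=0 [stuck-at-0], U8=1.
So the outputs are Y1=0, Y2=1. (Without the fault they would be Y1=0, Y2=0.)

Y1=0, Y2=1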